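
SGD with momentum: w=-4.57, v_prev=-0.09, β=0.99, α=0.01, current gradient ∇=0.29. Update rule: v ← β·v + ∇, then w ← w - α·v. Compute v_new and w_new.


v_new = 0.99·-0.09 + 0.29 = -0.0891 + 0.29 = 0.2009
w_new = -4.57 - 0.01·0.2009 = -4.57 - 0.002009 = -4.572009

v_new=0.2009, w_new=-4.572009


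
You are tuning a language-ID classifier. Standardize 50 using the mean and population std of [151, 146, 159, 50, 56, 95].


μ = 109.5, σ = 44.9398
z = (50 - 109.5)/44.9398 = -1.324

-1.324


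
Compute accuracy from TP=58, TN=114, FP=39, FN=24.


Accuracy = (TP+TN)/(TP+TN+FP+FN)
= (58+114)/(235)
= 172/235 = 73.19%

73.19%


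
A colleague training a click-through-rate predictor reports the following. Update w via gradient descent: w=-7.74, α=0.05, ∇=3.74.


w_new = w - α·∇
= -7.74 - 0.05·3.74
= -7.74 - 0.187
= -7.927

-7.927


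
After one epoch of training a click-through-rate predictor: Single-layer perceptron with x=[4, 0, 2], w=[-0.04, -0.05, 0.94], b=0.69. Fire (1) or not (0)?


z = (4)·(-0.04) + (0)·(-0.05) + (2)·(0.94) + 0.69
  = 2.41
step(z) = 1 (z≥0)

1


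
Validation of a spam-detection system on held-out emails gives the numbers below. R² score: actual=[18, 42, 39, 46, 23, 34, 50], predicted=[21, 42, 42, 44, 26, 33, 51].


ȳ = 36
SS_res = Σ(y-ŷ)² = 33
SS_tot = Σ(y-ȳ)² = 838
R² = 1 - SS_res/SS_tot = 1 - 0.0394 = 0.9606

0.9606


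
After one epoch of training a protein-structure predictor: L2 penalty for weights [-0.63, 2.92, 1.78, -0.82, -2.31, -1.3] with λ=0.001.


‖w‖₂² = (-0.63)² + (2.92)² + (1.78)² + (-0.82)² + (-2.31)² + (-1.3)²
     = 0.3969 + 8.5264 + 3.1684 + 0.6724 + 5.3361 + 1.69
     = 19.7902
λ·‖w‖₂² = 0.001·19.7902 = 0.01979

0.01979


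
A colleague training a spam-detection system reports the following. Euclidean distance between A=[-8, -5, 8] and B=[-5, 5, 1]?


d = √((-8+ 5)² + (-5-5)² + (8-1)²)
  = √(9 + 100 + 49)
  = √158 = 12.5698

12.5698


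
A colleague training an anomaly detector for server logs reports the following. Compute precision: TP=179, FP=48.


Precision = TP/(TP+FP)
= 179/(179+48)
= 179/227 = 78.85%

78.85%


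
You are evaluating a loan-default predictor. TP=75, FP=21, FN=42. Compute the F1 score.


Precision = 75/96 = 0.7812
Recall = 75/117 = 0.641
F1 = 2·P·R/(P+R) = 2·TP/(2·TP+FP+FN) = 150/(150+21+42) = 150/213 = 0.7042

0.7042


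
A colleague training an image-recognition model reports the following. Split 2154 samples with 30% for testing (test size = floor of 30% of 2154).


Test = ⌊2154·30/100⌋ = 646
Train = 2154 - 646 = 1508

Train: 1508, Test: 646


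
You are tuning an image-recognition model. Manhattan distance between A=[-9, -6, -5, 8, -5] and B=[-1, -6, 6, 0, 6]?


d = |-9+ 1| + |-6+ 6| + |-5-6| + |8-0| + |-5-6|
  = 8 + 0 + 11 + 8 + 11
  = 38

38


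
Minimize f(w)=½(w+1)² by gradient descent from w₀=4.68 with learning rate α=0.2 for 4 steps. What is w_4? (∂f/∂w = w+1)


step 1: grad = 4.68+1 = 5.68; w = 4.68 - 0.2·(5.68) = 3.544
step 2: grad = 3.544+1 = 4.544; w = 3.544 - 0.2·(4.544) = 2.6352
step 3: grad = 2.6352+1 = 3.6352; w = 2.6352 - 0.2·(3.6352) = 1.90816
step 4: grad = 1.90816+1 = 2.90816; w = 1.90816 - 0.2·(2.90816) = 1.326528

1.326528


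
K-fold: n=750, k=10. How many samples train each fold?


Fold size = 750/10 = 75
Training per fold = 750 - 75 = 675

675


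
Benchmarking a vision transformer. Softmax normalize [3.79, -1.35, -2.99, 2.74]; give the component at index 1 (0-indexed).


Exponentials: e^3.79=44.2564, e^-1.35=0.2592, e^-2.99=0.0503, e^2.74=15.487
Sum = 60.0529
Softmax = [0.737, 0.0043, 0.0008, 0.2579]
p[1] = 0.2592/60.0529 = 0.0043

0.0043


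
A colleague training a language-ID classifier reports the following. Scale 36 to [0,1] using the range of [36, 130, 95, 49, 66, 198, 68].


min=36, max=198
(36-36)/(198-36) = 0/162 = 0.0

0.0


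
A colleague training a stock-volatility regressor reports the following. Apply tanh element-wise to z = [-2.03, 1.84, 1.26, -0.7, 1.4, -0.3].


tanh(-2.03) = -0.9661
tanh(1.84) = 0.9508
tanh(1.26) = 0.8511
tanh(-0.7) = -0.6044
tanh(1.4) = 0.8854
tanh(-0.3) = -0.2913
result = [-0.9661, 0.9508, 0.8511, -0.6044, 0.8854, -0.2913]

[-0.9661, 0.9508, 0.8511, -0.6044, 0.8854, -0.2913]


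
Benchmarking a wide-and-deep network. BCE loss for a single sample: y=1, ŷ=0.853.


BCE = -[y·ln(p) + (1-y)·ln(1-p)]
= -1·ln(0.853) - 0
= -ln(0.853) = 0.159

0.159


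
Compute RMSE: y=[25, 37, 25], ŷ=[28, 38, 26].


MSE = 11/3 = 3.6667
RMSE = √(11/3) = 1.9149

1.9149


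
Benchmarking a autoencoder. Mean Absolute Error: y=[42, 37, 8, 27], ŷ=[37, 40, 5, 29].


Absolute errors: |42-37|=5, |37-40|=3, |8-5|=3, |27-29|=2
Sum = 13
MAE = 13/4 = 13/4

13/4


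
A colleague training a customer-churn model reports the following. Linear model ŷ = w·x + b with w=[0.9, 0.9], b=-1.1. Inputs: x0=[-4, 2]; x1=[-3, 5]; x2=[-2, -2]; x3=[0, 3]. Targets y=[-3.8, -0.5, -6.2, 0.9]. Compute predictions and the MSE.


ŷ0 = (0.9)·(-4) + (0.9)·(2) - 1.1 = -2.9
ŷ1 = (0.9)·(-3) + (0.9)·(5) - 1.1 = 0.7
ŷ2 = (0.9)·(-2) + (0.9)·(-2) - 1.1 = -4.7
ŷ3 = (0.9)·(0) + (0.9)·(3) - 1.1 = 1.6
errors² = [0.81, 1.44, 2.25, 0.49]
MSE = 4.9900/4 = 1.2475

1.2475


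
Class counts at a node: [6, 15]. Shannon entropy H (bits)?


Probabilities: [6/21, 15/21] ≈ [0.2857, 0.7143]
H = -((6/21)·log₂(6/21) + (15/21)·log₂(15/21))
  = 0.8631 bits

0.8631 bits


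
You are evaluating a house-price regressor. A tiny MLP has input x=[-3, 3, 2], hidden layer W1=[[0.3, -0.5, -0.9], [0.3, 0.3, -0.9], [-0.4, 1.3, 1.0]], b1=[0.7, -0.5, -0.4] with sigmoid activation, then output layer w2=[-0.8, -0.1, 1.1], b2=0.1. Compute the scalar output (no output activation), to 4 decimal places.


z1[0] = (0.3)·(-3) + (-0.5)·(3) + (-0.9)·(2) + 0.7 = -3.5
z1[1] = (0.3)·(-3) + (0.3)·(3) + (-0.9)·(2) - 0.5 = -2.3
z1[2] = (-0.4)·(-3) + (1.3)·(3) + (1.0)·(2) - 0.4 = 6.7
h = sigmoid(z1) = [0.0293, 0.0911, 0.9988]
output = (-0.8)·(0.0293) + (-0.1)·(0.0911) + (1.1)·(0.9988) + 0.1 = 1.1661

1.1661


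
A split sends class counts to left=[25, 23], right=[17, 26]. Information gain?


Parent = [42, 49], H_parent = 0.9957
H_left = 0.9987 (n=48), H_right = 0.9682 (n=43)
H_children = (48/91)·0.9987 + (43/91)·0.9682 = 0.9843
IG = 0.9957 - 0.9843 = 0.0114

0.0114


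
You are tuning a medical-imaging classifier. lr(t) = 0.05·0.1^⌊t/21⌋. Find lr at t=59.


n_drops = ⌊59/21⌋ = 2
lr = 0.05·0.1^2 = 0.05·0.01 = 0.0005

0.0005


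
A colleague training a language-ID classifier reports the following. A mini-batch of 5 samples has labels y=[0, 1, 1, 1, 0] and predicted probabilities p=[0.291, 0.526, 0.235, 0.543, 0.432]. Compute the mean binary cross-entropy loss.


L[0] = -ln(1-0.291) = -ln(0.709) = 0.3439
L[1] = -ln(0.526) = 0.6425
L[2] = -ln(0.235) = 1.4482
L[3] = -ln(0.543) = 0.6106
L[4] = -ln(1-0.432) = -ln(0.568) = 0.5656
mean = (0.3439 + 0.6425 + 1.4482 + 0.6106 + 0.5656)/5 = 0.7222

0.7222


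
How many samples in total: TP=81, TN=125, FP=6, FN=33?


Total = TP + TN + FP + FN
= 81 + 125 + 6 + 33
= 245
(Predicted positive: 87, predicted negative: 158)

245


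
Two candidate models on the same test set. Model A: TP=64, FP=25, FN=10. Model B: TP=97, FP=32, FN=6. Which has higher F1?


Model A: P=64/89=0.7191, R=64/74=0.8649, F1=2PR/(P+R)=2TP/(2TP+FP+FN)=128/163=0.7853
Model B: P=97/129=0.7519, R=97/103=0.9417, F1=2PR/(P+R)=2TP/(2TP+FP+FN)=194/232=0.8362
0.7853 < 0.8362 → Model B

Model B


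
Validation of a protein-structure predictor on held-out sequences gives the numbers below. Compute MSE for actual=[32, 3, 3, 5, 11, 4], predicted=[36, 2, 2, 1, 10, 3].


Squared errors: (32-36)²=16, (3-2)²=1, (3-2)²=1, (5-1)²=16, (11-10)²=1, (4-3)²=1
Sum = 36
MSE = 36/6 = 6

6


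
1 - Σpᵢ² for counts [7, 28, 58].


Probabilities: [7/93, 28/93, 58/93] ≈ [0.0753, 0.3011, 0.6237]
Σpᵢ² = (49 + 784 + 3364)/93² = 4197/8649
Gini = 1 - Σpᵢ² = 1 - 4197/8649 = 0.5147

0.5147


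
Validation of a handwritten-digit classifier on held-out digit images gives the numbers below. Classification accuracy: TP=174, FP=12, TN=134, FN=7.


Accuracy = (TP+TN)/(TP+TN+FP+FN)
= (174+134)/(327)
= 308/327 = 94.19%

94.19%


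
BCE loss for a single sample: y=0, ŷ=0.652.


BCE = -[y·ln(p) + (1-y)·ln(1-p)]
= -0 - 1·ln(1-0.652)
= -ln(0.348) = 1.0556

1.0556


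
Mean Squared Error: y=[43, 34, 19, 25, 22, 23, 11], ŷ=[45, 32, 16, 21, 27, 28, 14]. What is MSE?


Squared errors: (43-45)²=4, (34-32)²=4, (19-16)²=9, (25-21)²=16, (22-27)²=25, (23-28)²=25, (11-14)²=9
Sum = 92
MSE = 92/7 = 92/7

92/7


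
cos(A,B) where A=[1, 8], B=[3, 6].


A·B = 1·3 + 8·6 = 51
‖A‖ = √65 = 8.0623, ‖B‖ = √45 = 6.7082
cos = 51/(√65·√45) = 51/√2925 = 0.943

0.943


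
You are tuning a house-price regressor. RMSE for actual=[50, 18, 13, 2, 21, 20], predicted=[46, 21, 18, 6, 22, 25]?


MSE = 92/6 = 15.3333
RMSE = √(92/6) = 3.9158

3.9158


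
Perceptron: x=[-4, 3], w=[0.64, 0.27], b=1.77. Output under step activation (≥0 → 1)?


z = (-4)·(0.64) + (3)·(0.27) + 1.77
  = 0.02
step(z) = 1 (z≥0)

1


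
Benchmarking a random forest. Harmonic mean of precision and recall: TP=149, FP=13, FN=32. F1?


Precision = 149/162 = 0.9198
Recall = 149/181 = 0.8232
F1 = 2·P·R/(P+R) = 2·TP/(2·TP+FP+FN) = 298/(298+13+32) = 298/343 = 0.8688

0.8688


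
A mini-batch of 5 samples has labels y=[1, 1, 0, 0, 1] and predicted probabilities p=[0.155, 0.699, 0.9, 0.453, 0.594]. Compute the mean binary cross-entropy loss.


L[0] = -ln(0.155) = 1.8643
L[1] = -ln(0.699) = 0.3581
L[2] = -ln(1-0.9) = -ln(0.1) = 2.3026
L[3] = -ln(1-0.453) = -ln(0.547) = 0.6033
L[4] = -ln(0.594) = 0.5209
mean = (1.8643 + 0.3581 + 2.3026 + 0.6033 + 0.5209)/5 = 1.1298

1.1298


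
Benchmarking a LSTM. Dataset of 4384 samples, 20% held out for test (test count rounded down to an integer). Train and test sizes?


Test = ⌊4384·20/100⌋ = 876
Train = 4384 - 876 = 3508

Train: 3508, Test: 876


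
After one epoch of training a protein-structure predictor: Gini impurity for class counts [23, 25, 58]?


Probabilities: [23/106, 25/106, 58/106] ≈ [0.217, 0.2358, 0.5472]
Σpᵢ² = (529 + 625 + 3364)/106² = 4518/11236
Gini = 1 - Σpᵢ² = 1 - 4518/11236 = 0.5979

0.5979


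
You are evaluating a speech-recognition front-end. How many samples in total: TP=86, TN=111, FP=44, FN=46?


Total = TP + TN + FP + FN
= 86 + 111 + 44 + 46
= 287
(Predicted positive: 130, predicted negative: 157)

287


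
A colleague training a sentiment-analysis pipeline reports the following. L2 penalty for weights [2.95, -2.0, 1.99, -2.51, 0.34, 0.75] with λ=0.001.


‖w‖₂² = (2.95)² + (-2.0)² + (1.99)² + (-2.51)² + (0.34)² + (0.75)²
     = 8.7025 + 4 + 3.9601 + 6.3001 + 0.1156 + 0.5625
     = 23.6408
λ·‖w‖₂² = 0.001·23.6408 = 0.023641

0.023641


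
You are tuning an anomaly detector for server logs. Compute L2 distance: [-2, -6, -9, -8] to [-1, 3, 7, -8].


d = √((-2+ 1)² + (-6-3)² + (-9-7)² + (-8+ 8)²)
  = √(1 + 81 + 256 + 0)
  = √338 = 18.3848

18.3848


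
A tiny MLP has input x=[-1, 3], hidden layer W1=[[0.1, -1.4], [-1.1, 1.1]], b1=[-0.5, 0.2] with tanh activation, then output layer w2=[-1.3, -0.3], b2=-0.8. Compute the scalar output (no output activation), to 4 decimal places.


z1[0] = (0.1)·(-1) + (-1.4)·(3) - 0.5 = -4.8
z1[1] = (-1.1)·(-1) + (1.1)·(3) + 0.2 = 4.6
h = tanh(z1) = [-0.9999, 0.9998]
output = (-1.3)·(-0.9999) + (-0.3)·(0.9998) - 0.8 = 0.1999

0.1999


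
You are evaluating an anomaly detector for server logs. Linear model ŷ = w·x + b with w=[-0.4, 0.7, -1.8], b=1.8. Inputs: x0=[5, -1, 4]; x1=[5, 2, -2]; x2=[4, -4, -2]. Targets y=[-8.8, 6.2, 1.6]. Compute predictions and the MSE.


ŷ0 = (-0.4)·(5) + (0.7)·(-1) + (-1.8)·(4) + 1.8 = -8.1
ŷ1 = (-0.4)·(5) + (0.7)·(2) + (-1.8)·(-2) + 1.8 = 4.8
ŷ2 = (-0.4)·(4) + (0.7)·(-4) + (-1.8)·(-2) + 1.8 = 1.0
errors² = [0.49, 1.96, 0.36]
MSE = 2.8100/3 = 0.9367

0.9367


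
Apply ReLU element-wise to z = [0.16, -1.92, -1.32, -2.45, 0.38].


ReLU(0.16) = max(0, 0.16) = 0.16
ReLU(-1.92) = max(0, -1.92) = 0.0
ReLU(-1.32) = max(0, -1.32) = 0.0
ReLU(-2.45) = max(0, -2.45) = 0.0
ReLU(0.38) = max(0, 0.38) = 0.38
result = [0.16, 0.0, 0.0, 0.0, 0.38]

[0.16, 0.0, 0.0, 0.0, 0.38]


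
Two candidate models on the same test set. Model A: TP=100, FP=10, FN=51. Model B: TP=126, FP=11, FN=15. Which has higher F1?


Model A: P=100/110=0.9091, R=100/151=0.6623, F1=2PR/(P+R)=2TP/(2TP+FP+FN)=200/261=0.7663
Model B: P=126/137=0.9197, R=126/141=0.8936, F1=2PR/(P+R)=2TP/(2TP+FP+FN)=252/278=0.9065
0.7663 < 0.9065 → Model B

Model B


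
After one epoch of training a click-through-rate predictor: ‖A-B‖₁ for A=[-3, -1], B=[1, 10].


d = |-3-1| + |-1-10|
  = 4 + 11
  = 15

15


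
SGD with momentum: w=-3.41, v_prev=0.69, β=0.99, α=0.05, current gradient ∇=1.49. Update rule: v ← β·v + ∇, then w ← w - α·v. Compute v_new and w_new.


v_new = 0.99·0.69 + 1.49 = 0.6831 + 1.49 = 2.1731
w_new = -3.41 - 0.05·2.1731 = -3.41 - 0.108655 = -3.518655

v_new=2.1731, w_new=-3.518655


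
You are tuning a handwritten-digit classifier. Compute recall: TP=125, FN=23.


Recall = TP/(TP+FN)
= 125/(125+23)
= 125/148 = 84.46%

84.46%


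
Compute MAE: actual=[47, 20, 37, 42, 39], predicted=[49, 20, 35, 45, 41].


Absolute errors: |47-49|=2, |20-20|=0, |37-35|=2, |42-45|=3, |39-41|=2
Sum = 9
MAE = 9/5 = 9/5

9/5


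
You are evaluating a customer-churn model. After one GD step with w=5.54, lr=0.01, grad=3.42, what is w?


w_new = w - α·∇
= 5.54 - 0.01·3.42
= 5.54 - 0.0342
= 5.5058

5.5058


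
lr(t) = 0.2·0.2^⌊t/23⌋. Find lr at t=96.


n_drops = ⌊96/23⌋ = 4
lr = 0.2·0.2^4 = 0.2·0.0016 = 0.00032

0.00032


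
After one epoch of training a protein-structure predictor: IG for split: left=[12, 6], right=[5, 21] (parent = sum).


Parent = [17, 27], H_parent = 0.9624
H_left = 0.9183 (n=18), H_right = 0.7063 (n=26)
H_children = (18/44)·0.9183 + (26/44)·0.7063 = 0.793
IG = 0.9624 - 0.793 = 0.1694

0.1694


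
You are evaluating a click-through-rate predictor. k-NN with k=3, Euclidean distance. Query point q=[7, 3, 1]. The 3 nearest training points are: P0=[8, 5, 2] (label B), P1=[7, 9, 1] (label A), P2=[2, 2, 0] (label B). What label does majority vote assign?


d(q,P0) = 2.4495  (label B)
d(q,P1) = 6.0  (label A)
d(q,P2) = 5.1962  (label B)
Votes: A=1, B=2
Majority → B

B


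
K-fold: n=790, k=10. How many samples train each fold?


Fold size = 790/10 = 79
Training per fold = 790 - 79 = 711

711


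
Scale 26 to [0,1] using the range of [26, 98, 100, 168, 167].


min=26, max=168
(26-26)/(168-26) = 0/142 = 0.0

0.0


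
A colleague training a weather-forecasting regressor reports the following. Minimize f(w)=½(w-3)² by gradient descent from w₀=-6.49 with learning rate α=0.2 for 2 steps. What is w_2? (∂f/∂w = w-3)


step 1: grad = -6.49-3 = -9.49; w = -6.49 - 0.2·(-9.49) = -4.592
step 2: grad = -4.592-3 = -7.592; w = -4.592 - 0.2·(-7.592) = -3.0736

-3.0736


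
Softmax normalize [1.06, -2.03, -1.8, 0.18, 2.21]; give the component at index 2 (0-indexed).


Exponentials: e^1.06=2.8864, e^-2.03=0.1313, e^-1.8=0.1653, e^0.18=1.1972, e^2.21=9.1157
Sum = 13.4959
Softmax = [0.2139, 0.0097, 0.0122, 0.0887, 0.6754]
p[2] = 0.1653/13.4959 = 0.0122

0.0122


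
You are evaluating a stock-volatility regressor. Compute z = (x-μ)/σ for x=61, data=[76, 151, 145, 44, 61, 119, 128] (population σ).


μ = 103.4286, σ = 39.4999
z = (61 - 103.4286)/39.4999 = -1.0741

-1.0741


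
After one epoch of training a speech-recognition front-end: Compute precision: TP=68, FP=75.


Precision = TP/(TP+FP)
= 68/(68+75)
= 68/143 = 47.55%

47.55%


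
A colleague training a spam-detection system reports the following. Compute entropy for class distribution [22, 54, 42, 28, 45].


Probabilities: [22/191, 54/191, 42/191, 28/191, 45/191] ≈ [0.1152, 0.2827, 0.2199, 0.1466, 0.2356]
H = -((22/191)·log₂(22/191) + (54/191)·log₂(54/191) + (42/191)·log₂(42/191) + (28/191)·log₂(28/191) + (45/191)·log₂(45/191))
  = 2.2524 bits

2.2524 bits


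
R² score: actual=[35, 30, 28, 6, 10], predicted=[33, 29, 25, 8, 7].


ȳ = 21.8
SS_res = Σ(y-ŷ)² = 27
SS_tot = Σ(y-ȳ)² = 668.8
R² = 1 - SS_res/SS_tot = 1 - 0.0404 = 0.9596

0.9596


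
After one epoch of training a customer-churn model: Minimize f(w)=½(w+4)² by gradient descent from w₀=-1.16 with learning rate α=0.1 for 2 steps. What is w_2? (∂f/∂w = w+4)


step 1: grad = -1.16+4 = 2.84; w = -1.16 - 0.1·(2.84) = -1.444
step 2: grad = -1.444+4 = 2.556; w = -1.444 - 0.1·(2.556) = -1.6996

-1.6996


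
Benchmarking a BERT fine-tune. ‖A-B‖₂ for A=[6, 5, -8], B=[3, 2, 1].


d = √((6-3)² + (5-2)² + (-8-1)²)
  = √(9 + 9 + 81)
  = √99 = 9.9499

9.9499


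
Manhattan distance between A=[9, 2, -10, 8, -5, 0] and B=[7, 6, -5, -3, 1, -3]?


d = |9-7| + |2-6| + |-10+ 5| + |8+ 3| + |-5-1| + |0+ 3|
  = 2 + 4 + 5 + 11 + 6 + 3
  = 31

31


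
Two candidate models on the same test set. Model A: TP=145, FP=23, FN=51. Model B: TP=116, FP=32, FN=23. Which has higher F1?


Model A: P=145/168=0.8631, R=145/196=0.7398, F1=2PR/(P+R)=2TP/(2TP+FP+FN)=290/364=0.7967
Model B: P=116/148=0.7838, R=116/139=0.8345, F1=2PR/(P+R)=2TP/(2TP+FP+FN)=232/287=0.8084
0.7967 < 0.8084 → Model B

Model B


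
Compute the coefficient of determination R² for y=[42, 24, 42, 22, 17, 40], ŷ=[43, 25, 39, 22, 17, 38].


ȳ = 31.1667
SS_res = Σ(y-ŷ)² = 15
SS_tot = Σ(y-ȳ)² = 648.83
R² = 1 - SS_res/SS_tot = 1 - 0.0231 = 0.9769

0.9769


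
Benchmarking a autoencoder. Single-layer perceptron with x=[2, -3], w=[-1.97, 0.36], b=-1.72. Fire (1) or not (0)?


z = (2)·(-1.97) + (-3)·(0.36) - 1.72
  = -6.74
step(z) = 0 (z<0)

0


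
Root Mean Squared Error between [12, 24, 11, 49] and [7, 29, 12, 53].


MSE = 67/4 = 16.75
RMSE = √(67/4) = 4.0927

4.0927


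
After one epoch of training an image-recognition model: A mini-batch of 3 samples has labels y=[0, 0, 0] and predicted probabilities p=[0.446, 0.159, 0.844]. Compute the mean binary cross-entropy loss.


L[0] = -ln(1-0.446) = -ln(0.554) = 0.5906
L[1] = -ln(1-0.159) = -ln(0.841) = 0.1732
L[2] = -ln(1-0.844) = -ln(0.156) = 1.8579
mean = (0.5906 + 0.1732 + 1.8579)/3 = 0.8739

0.8739


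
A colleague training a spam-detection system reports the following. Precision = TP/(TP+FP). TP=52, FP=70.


Precision = TP/(TP+FP)
= 52/(52+70)
= 52/122 = 42.62%

42.62%


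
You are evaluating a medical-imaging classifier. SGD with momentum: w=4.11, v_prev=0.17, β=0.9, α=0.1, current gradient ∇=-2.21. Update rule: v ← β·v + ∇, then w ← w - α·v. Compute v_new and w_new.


v_new = 0.9·0.17 - 2.21 = 0.153 - 2.21 = -2.057
w_new = 4.11 - 0.1·-2.057 = 4.11 + 0.2057 = 4.3157

v_new=-2.057, w_new=4.3157


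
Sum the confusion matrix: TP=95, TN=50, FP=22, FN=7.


Total = TP + TN + FP + FN
= 95 + 50 + 22 + 7
= 174
(Predicted positive: 117, predicted negative: 57)

174


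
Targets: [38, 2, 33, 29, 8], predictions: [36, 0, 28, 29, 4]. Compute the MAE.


Absolute errors: |38-36|=2, |2-0|=2, |33-28|=5, |29-29|=0, |8-4|=4
Sum = 13
MAE = 13/5 = 13/5

13/5


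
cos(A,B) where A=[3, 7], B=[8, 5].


A·B = 3·8 + 7·5 = 59
‖A‖ = √58 = 7.6158, ‖B‖ = √89 = 9.434
cos = 59/(√58·√89) = 59/√5162 = 0.8212

0.8212


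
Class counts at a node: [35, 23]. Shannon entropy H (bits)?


Probabilities: [35/58, 23/58] ≈ [0.6034, 0.3966]
H = -((35/58)·log₂(35/58) + (23/58)·log₂(23/58))
  = 0.9689 bits

0.9689 bits


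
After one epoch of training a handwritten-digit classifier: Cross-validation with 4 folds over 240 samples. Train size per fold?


Fold size = 240/4 = 60
Training per fold = 240 - 60 = 180

180


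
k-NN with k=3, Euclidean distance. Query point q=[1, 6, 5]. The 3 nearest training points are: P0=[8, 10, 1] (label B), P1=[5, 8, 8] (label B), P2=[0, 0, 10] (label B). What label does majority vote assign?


d(q,P0) = 9.0  (label B)
d(q,P1) = 5.3852  (label B)
d(q,P2) = 7.874  (label B)
Votes: A=0, B=3
Majority → B

B


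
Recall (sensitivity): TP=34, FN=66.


Recall = TP/(TP+FN)
= 34/(34+66)
= 34/100 = 34.0%

34.0%


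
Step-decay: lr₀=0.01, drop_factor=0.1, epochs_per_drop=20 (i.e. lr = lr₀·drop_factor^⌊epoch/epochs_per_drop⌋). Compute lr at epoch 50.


n_drops = ⌊50/20⌋ = 2
lr = 0.01·0.1^2 = 0.01·0.01 = 0.0001

0.0001


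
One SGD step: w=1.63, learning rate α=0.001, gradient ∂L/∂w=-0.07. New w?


w_new = w - α·∇
= 1.63 - 0.001·-0.07
= 1.63 + 0.00007
= 1.63007

1.63007


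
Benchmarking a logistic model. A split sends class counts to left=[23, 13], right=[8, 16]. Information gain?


Parent = [31, 29], H_parent = 0.9992
H_left = 0.9436 (n=36), H_right = 0.9183 (n=24)
H_children = (36/60)·0.9436 + (24/60)·0.9183 = 0.9335
IG = 0.9992 - 0.9335 = 0.0657

0.0657


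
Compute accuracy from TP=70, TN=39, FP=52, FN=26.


Accuracy = (TP+TN)/(TP+TN+FP+FN)
= (70+39)/(187)
= 109/187 = 58.29%

58.29%


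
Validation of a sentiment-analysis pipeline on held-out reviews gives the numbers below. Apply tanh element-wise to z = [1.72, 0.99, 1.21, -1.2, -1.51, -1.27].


tanh(1.72) = 0.9379
tanh(0.99) = 0.7574
tanh(1.21) = 0.8367
tanh(-1.2) = -0.8337
tanh(-1.51) = -0.9069
tanh(-1.27) = -0.8538
result = [0.9379, 0.7574, 0.8367, -0.8337, -0.9069, -0.8538]

[0.9379, 0.7574, 0.8367, -0.8337, -0.9069, -0.8538]


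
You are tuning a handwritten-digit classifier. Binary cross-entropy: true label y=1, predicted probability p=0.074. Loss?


BCE = -[y·ln(p) + (1-y)·ln(1-p)]
= -1·ln(0.074) - 0
= -ln(0.074) = 2.6037

2.6037


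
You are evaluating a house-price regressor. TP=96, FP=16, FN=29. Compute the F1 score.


Precision = 96/112 = 0.8571
Recall = 96/125 = 0.768
F1 = 2·P·R/(P+R) = 2·TP/(2·TP+FP+FN) = 192/(192+16+29) = 192/237 = 0.8101

0.8101


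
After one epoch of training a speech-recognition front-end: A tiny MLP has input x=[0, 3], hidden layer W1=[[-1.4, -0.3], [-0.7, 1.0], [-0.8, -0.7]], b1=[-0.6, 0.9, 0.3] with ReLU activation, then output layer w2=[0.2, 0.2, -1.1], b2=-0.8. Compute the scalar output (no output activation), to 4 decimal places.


z1[0] = (-1.4)·(0) + (-0.3)·(3) - 0.6 = -1.5
z1[1] = (-0.7)·(0) + (1.0)·(3) + 0.9 = 3.9
z1[2] = (-0.8)·(0) + (-0.7)·(3) + 0.3 = -1.8
h = ReLU(z1) = [0.0, 3.9, 0.0]
output = (0.2)·(0.0) + (0.2)·(3.9) + (-1.1)·(0.0) - 0.8 = -0.02

-0.02


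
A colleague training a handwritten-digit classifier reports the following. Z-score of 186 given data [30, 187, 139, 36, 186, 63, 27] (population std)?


μ = 95.4286, σ = 67.6479
z = (186 - 95.4286)/67.6479 = 1.3389

1.3389


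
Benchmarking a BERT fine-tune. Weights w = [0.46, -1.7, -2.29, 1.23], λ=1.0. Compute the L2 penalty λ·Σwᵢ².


‖w‖₂² = (0.46)² + (-1.7)² + (-2.29)² + (1.23)²
     = 0.2116 + 2.89 + 5.2441 + 1.5129
     = 9.8586
λ·‖w‖₂² = 1.0·9.8586 = 9.8586

9.8586


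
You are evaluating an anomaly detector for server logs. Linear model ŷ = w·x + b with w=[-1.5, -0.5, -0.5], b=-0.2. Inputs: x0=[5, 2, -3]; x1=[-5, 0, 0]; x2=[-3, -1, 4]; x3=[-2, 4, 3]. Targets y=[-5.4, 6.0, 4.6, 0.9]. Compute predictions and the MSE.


ŷ0 = (-1.5)·(5) + (-0.5)·(2) + (-0.5)·(-3) - 0.2 = -7.2
ŷ1 = (-1.5)·(-5) + (-0.5)·(0) + (-0.5)·(0) - 0.2 = 7.3
ŷ2 = (-1.5)·(-3) + (-0.5)·(-1) + (-0.5)·(4) - 0.2 = 2.8
ŷ3 = (-1.5)·(-2) + (-0.5)·(4) + (-0.5)·(3) - 0.2 = -0.7
errors² = [3.24, 1.69, 3.24, 2.56]
MSE = 10.7300/4 = 2.6825

2.6825


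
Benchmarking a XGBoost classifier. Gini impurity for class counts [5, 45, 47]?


Probabilities: [5/97, 45/97, 47/97] ≈ [0.0515, 0.4639, 0.4845]
Σpᵢ² = (25 + 2025 + 2209)/97² = 4259/9409
Gini = 1 - Σpᵢ² = 1 - 4259/9409 = 0.5473

0.5473


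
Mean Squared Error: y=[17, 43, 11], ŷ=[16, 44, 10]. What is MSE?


Squared errors: (17-16)²=1, (43-44)²=1, (11-10)²=1
Sum = 3
MSE = 3/3 = 1

1


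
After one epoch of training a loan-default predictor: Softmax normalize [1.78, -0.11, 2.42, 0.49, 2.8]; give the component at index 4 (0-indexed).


Exponentials: e^1.78=5.9299, e^-0.11=0.8958, e^2.42=11.2459, e^0.49=1.6323, e^2.8=16.4446
Sum = 36.1485
Softmax = [0.164, 0.0248, 0.3111, 0.0452, 0.4549]
p[4] = 16.4446/36.1485 = 0.4549

0.4549


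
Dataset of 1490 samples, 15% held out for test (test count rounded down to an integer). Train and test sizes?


Test = ⌊1490·15/100⌋ = 223
Train = 1490 - 223 = 1267

Train: 1267, Test: 223


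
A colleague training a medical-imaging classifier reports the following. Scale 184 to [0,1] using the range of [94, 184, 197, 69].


min=69, max=197
(184-69)/(197-69) = 115/128 = 0.8984

0.8984


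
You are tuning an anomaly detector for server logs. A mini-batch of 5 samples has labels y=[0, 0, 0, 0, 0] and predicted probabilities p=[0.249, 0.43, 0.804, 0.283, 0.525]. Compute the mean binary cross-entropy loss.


L[0] = -ln(1-0.249) = -ln(0.751) = 0.2863
L[1] = -ln(1-0.43) = -ln(0.57) = 0.5621
L[2] = -ln(1-0.804) = -ln(0.196) = 1.6296
L[3] = -ln(1-0.283) = -ln(0.717) = 0.3327
L[4] = -ln(1-0.525) = -ln(0.475) = 0.7444
mean = (0.2863 + 0.5621 + 1.6296 + 0.3327 + 0.7444)/5 = 0.711

0.711


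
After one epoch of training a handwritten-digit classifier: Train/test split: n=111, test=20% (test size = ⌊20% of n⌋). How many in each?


Test = ⌊111·20/100⌋ = 22
Train = 111 - 22 = 89

Train: 89, Test: 22


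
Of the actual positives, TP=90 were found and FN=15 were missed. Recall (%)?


Recall = TP/(TP+FN)
= 90/(90+15)
= 90/105 = 85.71%

85.71%


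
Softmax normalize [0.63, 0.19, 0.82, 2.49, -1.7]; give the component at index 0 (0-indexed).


Exponentials: e^0.63=1.8776, e^0.19=1.2092, e^0.82=2.2705, e^2.49=12.0613, e^-1.7=0.1827
Sum = 17.6013
Softmax = [0.1067, 0.0687, 0.129, 0.6852, 0.0104]
p[0] = 1.8776/17.6013 = 0.1067

0.1067


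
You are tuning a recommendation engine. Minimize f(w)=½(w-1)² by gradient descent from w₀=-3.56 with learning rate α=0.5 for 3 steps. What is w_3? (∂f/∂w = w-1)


step 1: grad = -3.56-1 = -4.56; w = -3.56 - 0.5·(-4.56) = -1.28
step 2: grad = -1.28-1 = -2.28; w = -1.28 - 0.5·(-2.28) = -0.14
step 3: grad = -0.14-1 = -1.14; w = -0.14 - 0.5·(-1.14) = 0.43

0.43


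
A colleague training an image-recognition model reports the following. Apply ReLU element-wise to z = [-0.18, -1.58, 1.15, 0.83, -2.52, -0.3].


ReLU(-0.18) = max(0, -0.18) = 0.0
ReLU(-1.58) = max(0, -1.58) = 0.0
ReLU(1.15) = max(0, 1.15) = 1.15
ReLU(0.83) = max(0, 0.83) = 0.83
ReLU(-2.52) = max(0, -2.52) = 0.0
ReLU(-0.3) = max(0, -0.3) = 0.0
result = [0.0, 0.0, 1.15, 0.83, 0.0, 0.0]

[0.0, 0.0, 1.15, 0.83, 0.0, 0.0]


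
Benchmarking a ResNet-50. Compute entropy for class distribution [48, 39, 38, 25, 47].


Probabilities: [48/197, 39/197, 38/197, 25/197, 47/197] ≈ [0.2437, 0.198, 0.1929, 0.1269, 0.2386]
H = -((48/197)·log₂(48/197) + (39/197)·log₂(39/197) + (38/197)·log₂(38/197) + (25/197)·log₂(25/197) + (47/197)·log₂(47/197))
  = 2.2881 bits

2.2881 bits


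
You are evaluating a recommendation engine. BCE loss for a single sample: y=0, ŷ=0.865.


BCE = -[y·ln(p) + (1-y)·ln(1-p)]
= -0 - 1·ln(1-0.865)
= -ln(0.135) = 2.0025

2.0025


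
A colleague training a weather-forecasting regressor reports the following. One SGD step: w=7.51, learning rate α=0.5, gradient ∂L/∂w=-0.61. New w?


w_new = w - α·∇
= 7.51 - 0.5·-0.61
= 7.51 + 0.305
= 7.815

7.815


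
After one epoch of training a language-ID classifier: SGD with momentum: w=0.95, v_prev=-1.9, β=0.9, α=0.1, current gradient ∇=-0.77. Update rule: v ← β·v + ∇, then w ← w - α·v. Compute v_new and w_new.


v_new = 0.9·-1.9 - 0.77 = -1.71 - 0.77 = -2.48
w_new = 0.95 - 0.1·-2.48 = 0.95 + 0.248 = 1.198

v_new=-2.48, w_new=1.198


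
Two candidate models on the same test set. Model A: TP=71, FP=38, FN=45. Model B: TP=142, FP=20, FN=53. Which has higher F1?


Model A: P=71/109=0.6514, R=71/116=0.6121, F1=2PR/(P+R)=2TP/(2TP+FP+FN)=142/225=0.6311
Model B: P=142/162=0.8765, R=142/195=0.7282, F1=2PR/(P+R)=2TP/(2TP+FP+FN)=284/357=0.7955
0.6311 < 0.7955 → Model B

Model B


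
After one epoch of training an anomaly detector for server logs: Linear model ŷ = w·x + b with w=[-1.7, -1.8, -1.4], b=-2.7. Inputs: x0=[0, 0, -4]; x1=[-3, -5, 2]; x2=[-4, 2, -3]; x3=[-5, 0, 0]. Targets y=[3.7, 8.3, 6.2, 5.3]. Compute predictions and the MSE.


ŷ0 = (-1.7)·(0) + (-1.8)·(0) + (-1.4)·(-4) - 2.7 = 2.9
ŷ1 = (-1.7)·(-3) + (-1.8)·(-5) + (-1.4)·(2) - 2.7 = 8.6
ŷ2 = (-1.7)·(-4) + (-1.8)·(2) + (-1.4)·(-3) - 2.7 = 4.7
ŷ3 = (-1.7)·(-5) + (-1.8)·(0) + (-1.4)·(0) - 2.7 = 5.8
errors² = [0.64, 0.09, 2.25, 0.25]
MSE = 3.2300/4 = 0.8075

0.8075


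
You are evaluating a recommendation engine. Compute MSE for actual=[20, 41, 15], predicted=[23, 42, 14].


Squared errors: (20-23)²=9, (41-42)²=1, (15-14)²=1
Sum = 11
MSE = 11/3 = 11/3

11/3


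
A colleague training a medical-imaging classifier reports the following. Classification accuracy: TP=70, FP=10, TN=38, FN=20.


Accuracy = (TP+TN)/(TP+TN+FP+FN)
= (70+38)/(138)
= 108/138 = 78.26%

78.26%


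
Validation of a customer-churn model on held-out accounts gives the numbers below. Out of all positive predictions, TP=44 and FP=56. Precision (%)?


Precision = TP/(TP+FP)
= 44/(44+56)
= 44/100 = 44.0%

44.0%


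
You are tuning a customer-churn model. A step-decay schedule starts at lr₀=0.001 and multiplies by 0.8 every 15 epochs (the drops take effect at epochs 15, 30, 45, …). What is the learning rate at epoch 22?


n_drops = ⌊22/15⌋ = 1
lr = 0.001·0.8^1 = 0.001·0.8 = 0.0008

0.0008


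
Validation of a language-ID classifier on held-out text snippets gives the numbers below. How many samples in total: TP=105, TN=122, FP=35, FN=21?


Total = TP + TN + FP + FN
= 105 + 122 + 35 + 21
= 283
(Predicted positive: 140, predicted negative: 143)

283


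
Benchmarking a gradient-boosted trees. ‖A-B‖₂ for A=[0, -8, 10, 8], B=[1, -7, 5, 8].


d = √((0-1)² + (-8+ 7)² + (10-5)² + (8-8)²)
  = √(1 + 1 + 25 + 0)
  = √27 = 5.1962

5.1962


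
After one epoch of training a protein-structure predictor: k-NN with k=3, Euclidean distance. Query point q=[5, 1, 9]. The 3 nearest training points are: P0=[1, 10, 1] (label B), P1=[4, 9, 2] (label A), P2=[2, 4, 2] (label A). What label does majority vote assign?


d(q,P0) = 12.6886  (label B)
d(q,P1) = 10.6771  (label A)
d(q,P2) = 8.1854  (label A)
Votes: A=2, B=1
Majority → A

A


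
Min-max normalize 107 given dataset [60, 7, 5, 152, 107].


min=5, max=152
(107-5)/(152-5) = 102/147 = 0.6939

0.6939


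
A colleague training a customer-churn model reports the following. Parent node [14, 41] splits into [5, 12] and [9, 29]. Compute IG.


Parent = [14, 41], H_parent = 0.8184
H_left = 0.874 (n=17), H_right = 0.7897 (n=38)
H_children = (17/55)·0.874 + (38/55)·0.7897 = 0.8158
IG = 0.8184 - 0.8158 = 0.0026

0.0026


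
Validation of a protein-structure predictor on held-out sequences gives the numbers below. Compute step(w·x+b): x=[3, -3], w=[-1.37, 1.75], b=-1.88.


z = (3)·(-1.37) + (-3)·(1.75) - 1.88
  = -11.24
step(z) = 0 (z<0)

0


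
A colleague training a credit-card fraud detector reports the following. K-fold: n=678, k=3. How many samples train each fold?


Fold size = 678/3 = 226
Training per fold = 678 - 226 = 452

452


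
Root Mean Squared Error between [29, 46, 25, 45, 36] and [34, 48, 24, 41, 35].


MSE = 47/5 = 9.4
RMSE = √(47/5) = 3.0659

3.0659


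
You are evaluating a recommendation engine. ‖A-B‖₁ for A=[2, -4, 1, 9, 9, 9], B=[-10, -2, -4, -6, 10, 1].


d = |2+ 10| + |-4+ 2| + |1+ 4| + |9+ 6| + |9-10| + |9-1|
  = 12 + 2 + 5 + 15 + 1 + 8
  = 43

43


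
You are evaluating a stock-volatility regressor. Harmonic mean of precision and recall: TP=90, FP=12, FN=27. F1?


Precision = 90/102 = 0.8824
Recall = 90/117 = 0.7692
F1 = 2·P·R/(P+R) = 2·TP/(2·TP+FP+FN) = 180/(180+12+27) = 180/219 = 0.8219

0.8219


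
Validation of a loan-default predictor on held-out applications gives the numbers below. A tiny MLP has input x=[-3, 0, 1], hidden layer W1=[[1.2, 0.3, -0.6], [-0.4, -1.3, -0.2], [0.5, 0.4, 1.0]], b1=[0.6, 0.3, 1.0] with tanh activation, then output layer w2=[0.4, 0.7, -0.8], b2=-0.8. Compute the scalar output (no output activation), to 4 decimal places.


z1[0] = (1.2)·(-3) + (0.3)·(0) + (-0.6)·(1) + 0.6 = -3.6
z1[1] = (-0.4)·(-3) + (-1.3)·(0) + (-0.2)·(1) + 0.3 = 1.3
z1[2] = (0.5)·(-3) + (0.4)·(0) + (1.0)·(1) + 1.0 = 0.5
h = tanh(z1) = [-0.9985, 0.8617, 0.4621]
output = (0.4)·(-0.9985) + (0.7)·(0.8617) + (-0.8)·(0.4621) - 0.8 = -0.9659

-0.9659


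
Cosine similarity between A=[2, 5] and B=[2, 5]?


A·B = 2·2 + 5·5 = 29
‖A‖ = √29 = 5.3852, ‖B‖ = √29 = 5.3852
cos = 29/(√29·√29) = 29/√841 = 1.0

1.0


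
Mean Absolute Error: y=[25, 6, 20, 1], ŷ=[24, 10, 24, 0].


Absolute errors: |25-24|=1, |6-10|=4, |20-24|=4, |1-0|=1
Sum = 10
MAE = 10/4 = 5/2

5/2


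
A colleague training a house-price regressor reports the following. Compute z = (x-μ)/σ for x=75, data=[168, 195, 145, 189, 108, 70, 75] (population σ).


μ = 135.7143, σ = 48.1893
z = (75 - 135.7143)/48.1893 = -1.2599

-1.2599


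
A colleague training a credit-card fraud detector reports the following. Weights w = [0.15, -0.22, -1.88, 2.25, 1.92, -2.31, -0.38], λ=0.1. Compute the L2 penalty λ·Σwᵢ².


‖w‖₂² = (0.15)² + (-0.22)² + (-1.88)² + (2.25)² + (1.92)² + (-2.31)² + (-0.38)²
     = 0.0225 + 0.0484 + 3.5344 + 5.0625 + 3.6864 + 5.3361 + 0.1444
     = 17.8347
λ·‖w‖₂² = 0.1·17.8347 = 1.78347

1.78347


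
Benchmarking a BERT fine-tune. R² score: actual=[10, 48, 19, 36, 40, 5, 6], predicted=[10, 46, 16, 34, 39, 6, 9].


ȳ = 23.4286
SS_res = Σ(y-ŷ)² = 28
SS_tot = Σ(y-ȳ)² = 1879.71
R² = 1 - SS_res/SS_tot = 1 - 0.0149 = 0.9851

0.9851


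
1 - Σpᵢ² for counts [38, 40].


Probabilities: [38/78, 40/78] ≈ [0.4872, 0.5128]
Σpᵢ² = (1444 + 1600)/78² = 3044/6084
Gini = 1 - Σpᵢ² = 1 - 3044/6084 = 0.4997

0.4997


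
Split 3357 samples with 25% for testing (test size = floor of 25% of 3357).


Test = ⌊3357·25/100⌋ = 839
Train = 3357 - 839 = 2518

Train: 2518, Test: 839


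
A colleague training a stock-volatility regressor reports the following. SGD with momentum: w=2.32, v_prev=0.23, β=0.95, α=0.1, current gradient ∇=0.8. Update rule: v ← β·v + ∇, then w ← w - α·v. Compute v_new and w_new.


v_new = 0.95·0.23 + 0.8 = 0.2185 + 0.8 = 1.0185
w_new = 2.32 - 0.1·1.0185 = 2.32 - 0.10185 = 2.21815

v_new=1.0185, w_new=2.21815


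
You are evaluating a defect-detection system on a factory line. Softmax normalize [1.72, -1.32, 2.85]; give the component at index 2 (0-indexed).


Exponentials: e^1.72=5.5845, e^-1.32=0.2671, e^2.85=17.2878
Sum = 23.1394
Softmax = [0.2413, 0.0115, 0.7471]
p[2] = 17.2878/23.1394 = 0.7471

0.7471


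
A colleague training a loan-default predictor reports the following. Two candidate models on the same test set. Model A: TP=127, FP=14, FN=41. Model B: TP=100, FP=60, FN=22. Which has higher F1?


Model A: P=127/141=0.9007, R=127/168=0.756, F1=2PR/(P+R)=2TP/(2TP+FP+FN)=254/309=0.822
Model B: P=100/160=0.625, R=100/122=0.8197, F1=2PR/(P+R)=2TP/(2TP+FP+FN)=200/282=0.7092
0.822 > 0.7092 → Model A

Model A


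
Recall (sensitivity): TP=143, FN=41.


Recall = TP/(TP+FN)
= 143/(143+41)
= 143/184 = 77.72%

77.72%


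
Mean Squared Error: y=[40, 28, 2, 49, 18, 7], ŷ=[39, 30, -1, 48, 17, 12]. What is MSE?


Squared errors: (40-39)²=1, (28-30)²=4, (2+ 1)²=9, (49-48)²=1, (18-17)²=1, (7-12)²=25
Sum = 41
MSE = 41/6 = 41/6

41/6


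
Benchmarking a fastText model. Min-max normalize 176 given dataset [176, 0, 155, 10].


min=0, max=176
(176-0)/(176-0) = 176/176 = 1.0

1.0


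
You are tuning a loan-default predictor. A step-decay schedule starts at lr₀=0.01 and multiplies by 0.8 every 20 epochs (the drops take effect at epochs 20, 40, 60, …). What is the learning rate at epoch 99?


n_drops = ⌊99/20⌋ = 4
lr = 0.01·0.8^4 = 0.01·0.4096 = 0.004096

0.004096


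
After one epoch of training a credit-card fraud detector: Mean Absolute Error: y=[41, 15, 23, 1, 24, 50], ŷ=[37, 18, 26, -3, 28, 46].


Absolute errors: |41-37|=4, |15-18|=3, |23-26|=3, |1+ 3|=4, |24-28|=4, |50-46|=4
Sum = 22
MAE = 22/6 = 11/3

11/3


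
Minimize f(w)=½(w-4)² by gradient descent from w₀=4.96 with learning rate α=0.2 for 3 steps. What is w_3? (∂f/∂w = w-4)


step 1: grad = 4.96-4 = 0.96; w = 4.96 - 0.2·(0.96) = 4.768
step 2: grad = 4.768-4 = 0.768; w = 4.768 - 0.2·(0.768) = 4.6144
step 3: grad = 4.6144-4 = 0.6144; w = 4.6144 - 0.2·(0.6144) = 4.49152

4.49152


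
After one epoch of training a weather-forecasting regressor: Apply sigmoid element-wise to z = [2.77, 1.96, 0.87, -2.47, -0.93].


σ(2.77) = 1/(1+e^-2.77) = 0.941
σ(1.96) = 1/(1+e^-1.96) = 0.8765
σ(0.87) = 1/(1+e^-0.87) = 0.7047
σ(-2.47) = 1/(1+e^2.47) = 0.078
σ(-0.93) = 1/(1+e^0.93) = 0.2829
result = [0.941, 0.8765, 0.7047, 0.078, 0.2829]

[0.941, 0.8765, 0.7047, 0.078, 0.2829]


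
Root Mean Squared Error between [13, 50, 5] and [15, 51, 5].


MSE = 5/3 = 1.6667
RMSE = √(5/3) = 1.291

1.291


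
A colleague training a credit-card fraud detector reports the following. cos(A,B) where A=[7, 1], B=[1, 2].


A·B = 7·1 + 1·2 = 9
‖A‖ = √50 = 7.0711, ‖B‖ = √5 = 2.2361
cos = 9/(√50·√5) = 9/√250 = 0.5692

0.5692


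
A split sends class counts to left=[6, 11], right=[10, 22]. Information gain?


Parent = [16, 33], H_parent = 0.9113
H_left = 0.9367 (n=17), H_right = 0.896 (n=32)
H_children = (17/49)·0.9367 + (32/49)·0.896 = 0.9101
IG = 0.9113 - 0.9101 = 0.0012

0.0012


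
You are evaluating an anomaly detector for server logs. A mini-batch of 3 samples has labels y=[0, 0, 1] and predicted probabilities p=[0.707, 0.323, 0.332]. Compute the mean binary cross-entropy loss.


L[0] = -ln(1-0.707) = -ln(0.293) = 1.2276
L[1] = -ln(1-0.323) = -ln(0.677) = 0.3901
L[2] = -ln(0.332) = 1.1026
mean = (1.2276 + 0.3901 + 1.1026)/3 = 0.9068

0.9068


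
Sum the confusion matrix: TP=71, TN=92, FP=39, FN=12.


Total = TP + TN + FP + FN
= 71 + 92 + 39 + 12
= 214
(Predicted positive: 110, predicted negative: 104)

214


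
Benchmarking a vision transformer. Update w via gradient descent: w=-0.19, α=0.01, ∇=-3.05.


w_new = w - α·∇
= -0.19 - 0.01·-3.05
= -0.19 + 0.0305
= -0.1595

-0.1595


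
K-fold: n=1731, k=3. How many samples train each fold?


Fold size = 1731/3 = 577
Training per fold = 1731 - 577 = 1154

1154


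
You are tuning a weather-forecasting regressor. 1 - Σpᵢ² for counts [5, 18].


Probabilities: [5/23, 18/23] ≈ [0.2174, 0.7826]
Σpᵢ² = (25 + 324)/23² = 349/529
Gini = 1 - Σpᵢ² = 1 - 349/529 = 0.3403

0.3403


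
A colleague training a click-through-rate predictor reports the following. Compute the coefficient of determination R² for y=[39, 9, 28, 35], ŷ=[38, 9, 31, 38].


ȳ = 27.75
SS_res = Σ(y-ŷ)² = 19
SS_tot = Σ(y-ȳ)² = 530.75
R² = 1 - SS_res/SS_tot = 1 - 0.0358 = 0.9642

0.9642


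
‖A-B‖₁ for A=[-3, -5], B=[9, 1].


d = |-3-9| + |-5-1|
  = 12 + 6
  = 18

18
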